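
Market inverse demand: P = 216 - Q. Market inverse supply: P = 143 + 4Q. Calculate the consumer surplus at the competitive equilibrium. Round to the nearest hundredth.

106.58

Set 216 - Q = 143 + 4Q, which gives 73 = 5Q, so Q* = 14.6 and P* = 216 - (14.6) = 201.4.
Consumer surplus is the triangle under demand above P*: (1/2)(14.6)(216 - 201.4) = (1/2)(14.6)(14.6) = 106.58.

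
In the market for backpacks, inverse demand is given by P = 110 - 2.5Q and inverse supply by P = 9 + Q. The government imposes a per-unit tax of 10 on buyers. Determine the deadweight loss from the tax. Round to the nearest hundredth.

Pre-tax equilibrium: 110 - 2.5Q = 9 + Q gives Q* = 28.8571, P* = 37.8571.
A tax on buyers shifts demand down by 10: (110 - 10) - 2.5Q = 9 + Q, so Q_t = 26. Buyers pay P_b = 45; sellers receive P_s = P_b - 10 = 35.
Deadweight loss is the triangle between the curves from Q_t to Q*: (1/2)(28.8571 - 26)(10) = 14.2857.

14.29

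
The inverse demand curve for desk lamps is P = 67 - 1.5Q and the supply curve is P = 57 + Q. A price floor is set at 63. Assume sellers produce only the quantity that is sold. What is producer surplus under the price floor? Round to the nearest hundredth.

12.44

Free-market equilibrium: 67 - 1.5Q = 57 + Q gives Q* = 4, P* = 61.
At the floor price 63, quantity demanded is (67 - 63)/1.5 = 2.6667; demand is the short side, so Q = 2.6667 trades at P = 63.
The supply price at Q = 2.6667 is 59.6667. PS is the trapezoid between 63 and supply over [0, 2.6667]: (1/2)[(63 - 57) + (63 - 59.6667)](2.6667) = 12.4444.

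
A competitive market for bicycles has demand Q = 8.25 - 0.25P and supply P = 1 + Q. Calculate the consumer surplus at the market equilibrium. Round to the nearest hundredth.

81.92

Rewriting demand in inverse form: P = 33 - 4Q.
Set 33 - 4Q = 1 + Q, which gives 32 = 5Q, so Q* = 6.4 and P* = 33 - 4(6.4) = 7.4.
CS is the area between the demand curve and P* from 0 to Q*: (1/2)(6.4)(25.6) = 81.92.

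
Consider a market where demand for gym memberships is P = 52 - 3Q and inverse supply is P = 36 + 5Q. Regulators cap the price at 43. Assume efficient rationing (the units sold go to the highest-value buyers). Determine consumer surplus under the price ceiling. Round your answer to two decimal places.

9.66

Without the control, 52 - 3Q = 36 + 5Q so Q* = 2 and P* = 46.
At the ceiling price 43, quantity supplied is (43 - 36)/5 = 1.4; supply is the short side, so Q = 1.4 trades at P = 43.
The demand price at Q = 1.4 is 47.8. CS is the trapezoid between demand and 43 over [0, 1.4]: (1/2)[(52 - 43) + (47.8 - 43)](1.4) = 9.66.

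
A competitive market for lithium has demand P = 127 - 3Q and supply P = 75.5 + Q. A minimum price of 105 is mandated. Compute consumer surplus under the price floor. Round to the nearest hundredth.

Free-market equilibrium: 127 - 3Q = 75.5 + Q gives Q* = 12.875, P* = 88.375.
At the floor price 105, quantity demanded is (127 - 105)/3 = 7.3333; demand is the short side, so Q = 7.3333 trades at P = 105.
CS is the triangle under demand above 105: (1/2)(7.3333)(127 - 105) = 80.6667.

80.67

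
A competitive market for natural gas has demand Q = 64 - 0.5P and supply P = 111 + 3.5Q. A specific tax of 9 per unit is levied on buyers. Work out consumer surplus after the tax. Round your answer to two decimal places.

2.12

Rewriting demand in inverse form: P = 128 - 2Q.
Pre-tax equilibrium: 128 - 2Q = 111 + 3.5Q gives Q* = 3.0909, P* = 121.8182.
With the tax, buyers' net willingness to pay falls by 9: (128 - 9) - 2Q = 111 + 3.5Q, so Q_t = 1.4545. Buyers pay P_b = 125.0909; sellers receive P_s = P_b - 9 = 116.0909.
Consumer surplus is the triangle under demand above P_b: (1/2)(1.4545)(128 - 125.0909) = 2.1157.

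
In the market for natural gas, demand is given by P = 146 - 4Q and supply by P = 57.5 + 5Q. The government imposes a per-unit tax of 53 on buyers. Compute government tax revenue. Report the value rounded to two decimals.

Pre-tax equilibrium: 146 - 4Q = 57.5 + 5Q gives Q* = 9.8333, P* = 106.6667.
With the tax, buyers' net willingness to pay falls by 53: (146 - 53) - 4Q = 57.5 + 5Q, so Q_t = 3.9444. Buyers pay P_b = 130.2222; sellers receive P_s = P_b - 53 = 77.2222.
Revenue is the tax times quantity traded: 53 x 3.9444 = 209.0556.

209.06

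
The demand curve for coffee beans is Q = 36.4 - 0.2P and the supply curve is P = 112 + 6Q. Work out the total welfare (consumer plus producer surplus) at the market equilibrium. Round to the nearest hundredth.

222.73

Rewriting demand in inverse form: P = 182 - 5Q.
Setting demand equal to supply, 70 = 11Q, so Q* = 6.3636 and P* = 150.1818.
CS = (1/2)(6.3636)(31.8182) = 101.2397 and PS = (1/2)(6.3636)(38.1818) = 121.4876, so total surplus = 222.7273.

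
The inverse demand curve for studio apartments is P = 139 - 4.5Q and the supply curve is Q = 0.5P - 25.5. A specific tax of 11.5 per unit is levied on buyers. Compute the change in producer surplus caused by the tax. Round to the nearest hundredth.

-44.78

Rewriting supply in inverse form: P = 51 + 2Q.
Without the tax, 139 - 4.5Q = 51 + 2Q so Q* = 13.5385 and P* = 78.0769.
A tax on buyers shifts demand down by 11.5: (139 - 11.5) - 4.5Q = 51 + 2Q, so Q_t = 11.7692. Buyers pay P_b = 86.0385; sellers receive P_s = P_b - 11.5 = 74.5385.
PS falls from (1/2)(13.5385)(27.0769) = 183.2899 to (1/2)(11.7692)(23.5385) = 138.5148, a change of -44.7751.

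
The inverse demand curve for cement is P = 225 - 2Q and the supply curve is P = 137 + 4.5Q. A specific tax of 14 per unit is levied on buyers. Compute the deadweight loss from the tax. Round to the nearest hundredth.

Pre-tax equilibrium: 225 - 2Q = 137 + 4.5Q gives Q* = 13.5385, P* = 197.9231.
With the tax, buyers' net willingness to pay falls by 14: (225 - 14) - 2Q = 137 + 4.5Q, so Q_t = 11.3846. Buyers pay P_b = 202.2308; sellers receive P_s = P_b - 14 = 188.2308.
Deadweight loss is the triangle between the curves from Q_t to Q*: (1/2)(13.5385 - 11.3846)(14) = 15.0769.

15.08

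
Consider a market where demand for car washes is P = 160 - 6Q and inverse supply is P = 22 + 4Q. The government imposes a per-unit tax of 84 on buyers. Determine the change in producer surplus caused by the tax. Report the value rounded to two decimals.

-322.56

Pre-tax equilibrium: 160 - 6Q = 22 + 4Q gives Q* = 13.8, P* = 77.2.
With the tax, buyers' net willingness to pay falls by 84: (160 - 84) - 6Q = 22 + 4Q, so Q_t = 5.4. Buyers pay P_b = 127.6; sellers receive P_s = P_b - 84 = 43.6.
PS falls from (1/2)(13.8)(55.2) = 380.88 to (1/2)(5.4)(21.6) = 58.32, a change of -322.56.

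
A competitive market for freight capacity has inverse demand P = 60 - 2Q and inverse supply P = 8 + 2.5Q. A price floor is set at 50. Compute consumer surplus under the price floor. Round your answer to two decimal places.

Without the control, 60 - 2Q = 8 + 2.5Q so Q* = 11.5556 and P* = 36.8889.
At P = 50, buyers demand (60 - 50)/2 = 5 while sellers would supply more, so the quantity traded is 5 at price 50.
CS is the triangle under demand above 50: (1/2)(5)(60 - 50) = 25.

25.00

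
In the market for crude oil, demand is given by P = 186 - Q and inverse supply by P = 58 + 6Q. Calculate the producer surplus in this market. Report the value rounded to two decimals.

Set 186 - Q = 58 + 6Q, which gives 128 = 7Q, so Q* = 18.2857 and P* = 186 - (18.2857) = 167.7143.
The supply curve's price intercept is 58, so PS = (1/2)(Q*)(P* - 58) = (1/2)(18.2857)(109.7143) = 1003.102.

1003.10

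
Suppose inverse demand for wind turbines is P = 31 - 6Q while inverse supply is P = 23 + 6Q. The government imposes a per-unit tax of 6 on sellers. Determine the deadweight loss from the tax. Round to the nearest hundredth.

1.50

Pre-tax equilibrium: 31 - 6Q = 23 + 6Q gives Q* = 0.6667, P* = 27.
With the tax, sellers need 6 more per unit: 31 - 6Q = 23 + 6Q + 6, so Q_t = 0.1667. Buyers pay P_b = 30; sellers receive P_s = P_b - 6 = 24.
The welfare triangle lost has base Q* - Q_t = 0.5 and height t = 6, so DWL = (1/2)(0.5)(6) = 1.5.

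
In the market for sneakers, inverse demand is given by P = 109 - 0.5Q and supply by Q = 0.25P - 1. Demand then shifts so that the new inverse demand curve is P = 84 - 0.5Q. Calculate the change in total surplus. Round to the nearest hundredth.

Rewriting supply in inverse form: P = 4 + 4Q.
Initial equilibrium: Q_0 = 23.3333, P_0 = 97.3333; CS_0 = (1/2)(23.3333)(11.6667) = 136.1111, PS_0 = (1/2)(23.3333)(93.3333) = 1088.8889.
New equilibrium: 84 - 0.5Q = 4 + 4Q gives Q_1 = 17.7778, P_1 = 75.1111; CS_1 = 79.0123, PS_1 = 632.0988.
Change in total surplus = (79.0123 + 632.0988) - (136.1111 + 1088.8889) = -513.8889.

-513.89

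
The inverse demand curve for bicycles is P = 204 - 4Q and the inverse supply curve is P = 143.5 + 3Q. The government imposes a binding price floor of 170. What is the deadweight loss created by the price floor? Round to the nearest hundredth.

0.07

Free-market equilibrium: 204 - 4Q = 143.5 + 3Q gives Q* = 8.6429, P* = 169.4286.
At P = 170, buyers demand (204 - 170)/4 = 8.5 while sellers would supply more, so the quantity traded is 8.5 at price 170.
At Q = 8.5 the demand price is 170 and the supply price is 169. Deadweight loss is the triangle between the curves from 8.5 to 8.6429: (1/2)(170 - 169)(8.6429 - 8.5) = 0.0714.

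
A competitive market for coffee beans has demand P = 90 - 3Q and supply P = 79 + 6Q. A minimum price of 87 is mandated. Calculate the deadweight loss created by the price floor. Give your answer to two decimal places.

Free-market equilibrium: 90 - 3Q = 79 + 6Q gives Q* = 1.2222, P* = 86.3333.
At the floor price 87, quantity demanded is (90 - 87)/3 = 1; demand is the short side, so Q = 1 trades at P = 87.
The lost-trades triangle has base Q* - 1 = 0.2222 and height equal to the gap between the curves at Q = 1, which is 87 - 85 = 2. DWL = (1/2)(0.2222)(2) = 0.2222.

0.22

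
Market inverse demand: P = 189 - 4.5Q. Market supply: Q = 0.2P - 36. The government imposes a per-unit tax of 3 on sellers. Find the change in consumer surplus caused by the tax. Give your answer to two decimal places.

Rewriting supply in inverse form: P = 180 + 5Q.
Pre-tax equilibrium: 189 - 4.5Q = 180 + 5Q gives Q* = 0.9474, P* = 184.7368.
With the tax, sellers need 3 more per unit: 189 - 4.5Q = 180 + 5Q + 3, so Q_t = 0.6316. Buyers pay P_b = 186.1579; sellers receive P_s = P_b - 3 = 183.1579.
CS falls from (1/2)(0.9474)(4.2632) = 2.0194 to (1/2)(0.6316)(2.8421) = 0.8975, a change of -1.1219.

-1.12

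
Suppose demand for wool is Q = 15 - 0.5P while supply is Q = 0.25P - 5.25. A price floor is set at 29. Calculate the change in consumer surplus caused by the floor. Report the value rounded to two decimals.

-2.00

Rewriting demand in inverse form: P = 30 - 2Q.
Rewriting supply in inverse form: P = 21 + 4Q.
Free-market equilibrium: 30 - 2Q = 21 + 4Q gives Q* = 1.5, P* = 27.
At the floor price 29, quantity demanded is (30 - 29)/2 = 0.5; demand is the short side, so Q = 0.5 trades at P = 29.
CS goes from (1/2)(1.5)(3) = 2.25 to 0.25 (computed as (30 - 29)(0.5) - (1/2)(2)(0.5)^2), a change of -2.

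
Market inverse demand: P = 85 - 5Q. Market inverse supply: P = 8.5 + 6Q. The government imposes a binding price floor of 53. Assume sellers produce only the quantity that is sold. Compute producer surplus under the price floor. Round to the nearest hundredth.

Free-market equilibrium: 85 - 5Q = 8.5 + 6Q gives Q* = 6.9545, P* = 50.2273.
At P = 53, buyers demand (85 - 53)/5 = 6.4 while sellers would supply more, so the quantity traded is 6.4 at price 53.
The supply price at Q = 6.4 is 46.9. PS is the trapezoid between 53 and supply over [0, 6.4]: (1/2)[(53 - 8.5) + (53 - 46.9)](6.4) = 161.92.

161.92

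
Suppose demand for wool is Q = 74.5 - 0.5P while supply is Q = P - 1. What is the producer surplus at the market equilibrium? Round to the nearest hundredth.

1216.89

Rewriting demand in inverse form: P = 149 - 2Q.
Rewriting supply in inverse form: P = 1 + Q.
Set 149 - 2Q = 1 + Q, which gives 148 = 3Q, so Q* = 49.3333 and P* = 149 - 2(49.3333) = 50.3333.
PS is the area between P* and the supply curve from 0 to Q*: (1/2)(49.3333)(49.3333) = 1216.8889.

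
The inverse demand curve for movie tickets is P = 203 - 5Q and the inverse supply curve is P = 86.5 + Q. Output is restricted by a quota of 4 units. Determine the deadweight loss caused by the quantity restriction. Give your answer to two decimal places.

Unrestricted equilibrium: Q* = (203 - 86.5)/(5 + 1) = 19.4167.
At Q = 4 the demand price is 203 - 5(4) = 183 and the supply price is 86.5 + (4) = 90.5.
DWL = (1/2)(gap between curves at 4) x (Q* - 4) = (1/2)(92.5)(15.4167) = 713.0208.

713.02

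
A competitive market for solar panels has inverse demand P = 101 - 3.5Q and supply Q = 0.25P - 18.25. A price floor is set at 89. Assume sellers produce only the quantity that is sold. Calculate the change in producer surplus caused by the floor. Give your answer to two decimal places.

Rewriting supply in inverse form: P = 73 + 4Q.
Without the control, 101 - 3.5Q = 73 + 4Q so Q* = 3.7333 and P* = 87.9333.
At P = 89, buyers demand (101 - 89)/3.5 = 3.4286 while sellers would supply more, so the quantity traded is 3.4286 at price 89.
PS goes from (1/2)(3.7333)(14.9333) = 27.8756 to 31.3469 (computed as (89 - 73)(3.4286) - (1/2)(4)(3.4286)^2), a change of 3.4714.

3.47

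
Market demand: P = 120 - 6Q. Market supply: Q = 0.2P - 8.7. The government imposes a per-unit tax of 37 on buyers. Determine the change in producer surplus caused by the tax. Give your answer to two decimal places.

Rewriting supply in inverse form: P = 43.5 + 5Q.
Without the tax, 120 - 6Q = 43.5 + 5Q so Q* = 6.9545 and P* = 78.2727.
With the tax, buyers' net willingness to pay falls by 37: (120 - 37) - 6Q = 43.5 + 5Q, so Q_t = 3.5909. Buyers pay P_b = 98.4545; sellers receive P_s = P_b - 37 = 61.4545.
Producers lose the trapezoid between P_s and P* out to Q_t plus the triangle from Q_t to Q*: change in PS = 32.2366 - 120.9143 = -88.6777.

-88.68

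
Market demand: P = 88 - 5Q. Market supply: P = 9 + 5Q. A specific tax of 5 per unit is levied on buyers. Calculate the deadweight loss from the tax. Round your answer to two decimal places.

Without the tax, 88 - 5Q = 9 + 5Q so Q* = 7.9 and P* = 48.5.
With the tax, buyers' net willingness to pay falls by 5: (88 - 5) - 5Q = 9 + 5Q, so Q_t = 7.4. Buyers pay P_b = 51; sellers receive P_s = P_b - 5 = 46.
Deadweight loss is the triangle between the curves from Q_t to Q*: (1/2)(7.9 - 7.4)(5) = 1.25.

1.25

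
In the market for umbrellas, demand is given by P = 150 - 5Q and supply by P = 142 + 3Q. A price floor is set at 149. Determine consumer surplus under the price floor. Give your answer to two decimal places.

Free-market equilibrium: 150 - 5Q = 142 + 3Q gives Q* = 1, P* = 145.
At the floor price 149, quantity demanded is (150 - 149)/5 = 0.2; demand is the short side, so Q = 0.2 trades at P = 149.
CS is the triangle under demand above 149: (1/2)(0.2)(150 - 149) = 0.1.

0.10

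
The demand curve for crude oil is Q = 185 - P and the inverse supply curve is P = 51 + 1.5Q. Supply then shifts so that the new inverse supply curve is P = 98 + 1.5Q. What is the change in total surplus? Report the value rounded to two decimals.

Rewriting demand in inverse form: P = 185 - Q.
Initial equilibrium: Q_0 = 53.6, P_0 = 131.4; CS_0 = (1/2)(53.6)(53.6) = 1436.48, PS_0 = (1/2)(53.6)(80.4) = 2154.72.
New equilibrium: 185 - Q = 98 + 1.5Q gives Q_1 = 34.8, P_1 = 150.2; CS_1 = 605.52, PS_1 = 908.28.
Change in total surplus = (605.52 + 908.28) - (1436.48 + 2154.72) = -2077.4.

-2077.40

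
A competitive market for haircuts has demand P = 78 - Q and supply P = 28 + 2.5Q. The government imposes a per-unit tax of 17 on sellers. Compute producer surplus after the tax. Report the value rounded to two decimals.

111.12

Pre-tax equilibrium: 78 - Q = 28 + 2.5Q gives Q* = 14.2857, P* = 63.7143.
With the tax, sellers need 17 more per unit: 78 - Q = 28 + 2.5Q + 17, so Q_t = 9.4286. Buyers pay P_b = 68.5714; sellers receive P_s = P_b - 17 = 51.5714.
PS = (1/2)(Q_t)(P_s - 28) = (1/2)(9.4286)(23.5714) = 111.1224.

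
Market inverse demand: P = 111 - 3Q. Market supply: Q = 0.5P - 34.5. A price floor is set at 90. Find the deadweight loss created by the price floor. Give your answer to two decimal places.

4.90

Rewriting supply in inverse form: P = 69 + 2Q.
Free-market equilibrium: 111 - 3Q = 69 + 2Q gives Q* = 8.4, P* = 85.8.
At the floor price 90, quantity demanded is (111 - 90)/3 = 7; demand is the short side, so Q = 7 trades at P = 90.
At Q = 7 the demand price is 90 and the supply price is 83. Deadweight loss is the triangle between the curves from 7 to 8.4: (1/2)(90 - 83)(8.4 - 7) = 4.9.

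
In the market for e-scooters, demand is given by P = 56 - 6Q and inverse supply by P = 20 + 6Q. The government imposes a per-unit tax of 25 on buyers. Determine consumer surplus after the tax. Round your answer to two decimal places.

2.52

Without the tax, 56 - 6Q = 20 + 6Q so Q* = 3 and P* = 38.
A tax on buyers shifts demand down by 25: (56 - 25) - 6Q = 20 + 6Q, so Q_t = 0.9167. Buyers pay P_b = 50.5; sellers receive P_s = P_b - 25 = 25.5.
CS = (1/2)(Q_t)(56 - P_b) = (1/2)(0.9167)(5.5) = 2.5208.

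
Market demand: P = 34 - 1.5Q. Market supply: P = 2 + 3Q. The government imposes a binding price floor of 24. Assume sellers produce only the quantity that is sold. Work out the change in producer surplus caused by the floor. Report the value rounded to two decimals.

4.15

Without the control, 34 - 1.5Q = 2 + 3Q so Q* = 7.1111 and P* = 23.3333.
At the floor price 24, quantity demanded is (34 - 24)/1.5 = 6.6667; demand is the short side, so Q = 6.6667 trades at P = 24.
PS goes from (1/2)(7.1111)(21.3333) = 75.8519 to 80 (computed as (24 - 2)(6.6667) - (1/2)(3)(6.6667)^2), a change of 4.1481.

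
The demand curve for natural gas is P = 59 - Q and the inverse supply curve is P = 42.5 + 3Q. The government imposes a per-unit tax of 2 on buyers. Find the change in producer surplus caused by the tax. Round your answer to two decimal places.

-5.81

Without the tax, 59 - Q = 42.5 + 3Q so Q* = 4.125 and P* = 54.875.
With the tax, buyers' net willingness to pay falls by 2: (59 - 2) - Q = 42.5 + 3Q, so Q_t = 3.625. Buyers pay P_b = 55.375; sellers receive P_s = P_b - 2 = 53.375.
Producers lose the trapezoid between P_s and P* out to Q_t plus the triangle from Q_t to Q*: change in PS = 19.7109 - 25.5234 = -5.8125.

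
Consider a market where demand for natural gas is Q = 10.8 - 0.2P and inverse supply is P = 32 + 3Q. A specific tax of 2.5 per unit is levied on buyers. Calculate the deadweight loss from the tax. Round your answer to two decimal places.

0.39

Rewriting demand in inverse form: P = 54 - 5Q.
Without the tax, 54 - 5Q = 32 + 3Q so Q* = 2.75 and P* = 40.25.
With the tax, buyers' net willingness to pay falls by 2.5: (54 - 2.5) - 5Q = 32 + 3Q, so Q_t = 2.4375. Buyers pay P_b = 41.8125; sellers receive P_s = P_b - 2.5 = 39.3125.
The welfare triangle lost has base Q* - Q_t = 0.3125 and height t = 2.5, so DWL = (1/2)(0.3125)(2.5) = 0.3906.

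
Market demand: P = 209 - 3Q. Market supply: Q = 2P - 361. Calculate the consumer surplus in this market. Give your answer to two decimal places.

99.46

Rewriting supply in inverse form: P = 180.5 + 0.5Q.
Set 209 - 3Q = 180.5 + 0.5Q, which gives 28.5 = 3.5Q, so Q* = 8.1429 and P* = 209 - 3(8.1429) = 184.5714.
The demand choke price is 209, so CS = (1/2)(Q*)(209 - P*) = (1/2)(8.1429)(24.4286) = 99.4592.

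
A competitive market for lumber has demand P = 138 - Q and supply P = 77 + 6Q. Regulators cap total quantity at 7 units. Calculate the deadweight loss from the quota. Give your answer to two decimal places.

Without the quota, 138 - Q = 77 + 6Q gives Q* = 8.7143.
At Q = 7 the demand price is 138 - (7) = 131 and the supply price is 77 + 6(7) = 119.
Deadweight loss is the triangle between the curves from 7 to 8.7143: (1/2)(131 - 119)(8.7143 - 7) = 10.2857.

10.29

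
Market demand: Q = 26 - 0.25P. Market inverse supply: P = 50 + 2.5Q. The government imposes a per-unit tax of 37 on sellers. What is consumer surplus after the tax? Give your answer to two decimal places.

13.68

Rewriting demand in inverse form: P = 104 - 4Q.
Pre-tax equilibrium: 104 - 4Q = 50 + 2.5Q gives Q* = 8.3077, P* = 70.7692.
With the tax, sellers need 37 more per unit: 104 - 4Q = 50 + 2.5Q + 37, so Q_t = 2.6154. Buyers pay P_b = 93.5385; sellers receive P_s = P_b - 37 = 56.5385.
Consumer surplus is the triangle under demand above P_b: (1/2)(2.6154)(104 - 93.5385) = 13.6805.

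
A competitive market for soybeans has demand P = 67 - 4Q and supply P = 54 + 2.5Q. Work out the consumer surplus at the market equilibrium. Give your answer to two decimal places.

8.00

Setting demand equal to supply, 13 = 6.5Q, so Q* = 2 and P* = 59.
The demand choke price is 67, so CS = (1/2)(Q*)(67 - P*) = (1/2)(2)(8) = 8.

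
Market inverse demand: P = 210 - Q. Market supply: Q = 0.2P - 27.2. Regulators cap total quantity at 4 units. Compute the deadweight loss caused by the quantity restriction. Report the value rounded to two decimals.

Rewriting supply in inverse form: P = 136 + 5Q.
Unrestricted equilibrium: Q* = (210 - 136)/(1 + 5) = 12.3333.
At Q = 4 the demand price is 210 - (4) = 206 and the supply price is 136 + 5(4) = 156.
Deadweight loss is the triangle between the curves from 4 to 12.3333: (1/2)(206 - 156)(12.3333 - 4) = 208.3333.

208.33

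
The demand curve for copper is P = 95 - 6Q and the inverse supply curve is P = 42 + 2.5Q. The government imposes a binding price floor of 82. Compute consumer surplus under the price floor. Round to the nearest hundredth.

14.08

Free-market equilibrium: 95 - 6Q = 42 + 2.5Q gives Q* = 6.2353, P* = 57.5882.
At P = 82, buyers demand (95 - 82)/6 = 2.1667 while sellers would supply more, so the quantity traded is 2.1667 at price 82.
CS is the triangle under demand above 82: (1/2)(2.1667)(95 - 82) = 14.0833.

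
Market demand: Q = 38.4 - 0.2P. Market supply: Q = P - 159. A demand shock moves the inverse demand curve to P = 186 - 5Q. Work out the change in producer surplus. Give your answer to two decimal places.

Rewriting demand in inverse form: P = 192 - 5Q.
Rewriting supply in inverse form: P = 159 + Q.
Initial equilibrium: Q_0 = 5.5, P_0 = 164.5; CS_0 = (1/2)(5.5)(27.5) = 75.625, PS_0 = (1/2)(5.5)(5.5) = 15.125.
New equilibrium: 186 - 5Q = 159 + Q gives Q_1 = 4.5, P_1 = 163.5; CS_1 = 50.625, PS_1 = 10.125.
Change in producer surplus = 10.125 - 15.125 = -5.

-5.00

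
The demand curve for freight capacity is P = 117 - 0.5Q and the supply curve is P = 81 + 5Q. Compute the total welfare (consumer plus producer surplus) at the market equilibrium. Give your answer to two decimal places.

117.82

Setting demand equal to supply, 36 = 5.5Q, so Q* = 6.5455 and P* = 113.7273.
Total surplus is the full triangle between the curves from 0 to Q*: (1/2)(6.5455)(117 - 81) = 117.8182.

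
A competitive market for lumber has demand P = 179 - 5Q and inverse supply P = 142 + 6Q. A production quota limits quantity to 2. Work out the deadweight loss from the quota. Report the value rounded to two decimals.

10.23

Unrestricted equilibrium: Q* = (179 - 142)/(5 + 6) = 3.3636.
At Q = 2 the demand price is 179 - 5(2) = 169 and the supply price is 142 + 6(2) = 154.
Deadweight loss is the triangle between the curves from 2 to 3.3636: (1/2)(169 - 154)(3.3636 - 2) = 10.2273.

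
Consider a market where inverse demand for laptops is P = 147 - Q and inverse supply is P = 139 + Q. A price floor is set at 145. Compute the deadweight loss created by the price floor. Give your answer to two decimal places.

4.00

Free-market equilibrium: 147 - Q = 139 + Q gives Q* = 4, P* = 143.
At the floor price 145, quantity demanded is (147 - 145)/1 = 2; demand is the short side, so Q = 2 trades at P = 145.
At Q = 2 the demand price is 145 and the supply price is 141. Deadweight loss is the triangle between the curves from 2 to 4: (1/2)(145 - 141)(4 - 2) = 4.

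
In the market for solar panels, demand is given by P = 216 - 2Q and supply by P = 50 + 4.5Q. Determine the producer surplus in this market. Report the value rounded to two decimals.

1467.48

Setting demand equal to supply, 166 = 6.5Q, so Q* = 25.5385 and P* = 164.9231.
PS is the area between P* and the supply curve from 0 to Q*: (1/2)(25.5385)(114.9231) = 1467.4793.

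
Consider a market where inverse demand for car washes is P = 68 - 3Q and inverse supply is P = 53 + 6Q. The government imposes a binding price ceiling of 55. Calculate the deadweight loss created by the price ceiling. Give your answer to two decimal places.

Without the control, 68 - 3Q = 53 + 6Q so Q* = 1.6667 and P* = 63.
At P = 55, sellers supply (55 - 53)/6 = 0.3333 while buyers want more, so the quantity traded is 0.3333 at price 55.
The lost-trades triangle has base Q* - 0.3333 = 1.3333 and height equal to the gap between the curves at Q = 0.3333, which is 67 - 55 = 12. DWL = (1/2)(1.3333)(12) = 8.

8.00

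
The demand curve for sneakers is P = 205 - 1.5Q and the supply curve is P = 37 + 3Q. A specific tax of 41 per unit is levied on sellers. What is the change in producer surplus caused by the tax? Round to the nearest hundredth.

-895.93

Without the tax, 205 - 1.5Q = 37 + 3Q so Q* = 37.3333 and P* = 149.
A tax on sellers shifts supply up by 41: 205 - 1.5Q = 37 + 3Q + 41, so Q_t = 28.2222. Buyers pay P_b = 162.6667; sellers receive P_s = P_b - 41 = 121.6667.
PS falls from (1/2)(37.3333)(112) = 2090.6667 to (1/2)(28.2222)(84.6667) = 1194.7407, a change of -895.9259.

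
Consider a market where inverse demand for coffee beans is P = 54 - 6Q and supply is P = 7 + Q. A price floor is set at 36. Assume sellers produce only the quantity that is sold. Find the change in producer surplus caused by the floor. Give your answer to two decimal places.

Free-market equilibrium: 54 - 6Q = 7 + Q gives Q* = 6.7143, P* = 13.7143.
At the floor price 36, quantity demanded is (54 - 36)/6 = 3; demand is the short side, so Q = 3 trades at P = 36.
PS goes from (1/2)(6.7143)(6.7143) = 22.5408 to 82.5 (computed as (36 - 7)(3) - (1/2)(1)(3)^2), a change of 59.9592.

59.96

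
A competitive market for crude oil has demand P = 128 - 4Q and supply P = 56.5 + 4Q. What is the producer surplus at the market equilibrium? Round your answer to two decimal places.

Setting demand equal to supply, 71.5 = 8Q, so Q* = 8.9375 and P* = 92.25.
Producer surplus is the triangle above supply below P*: (1/2)(8.9375)(92.25 - 56.5) = (1/2)(8.9375)(35.75) = 159.7578.

159.76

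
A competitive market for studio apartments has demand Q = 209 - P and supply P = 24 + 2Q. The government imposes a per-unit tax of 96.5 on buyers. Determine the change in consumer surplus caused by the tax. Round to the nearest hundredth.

Rewriting demand in inverse form: P = 209 - Q.
Without the tax, 209 - Q = 24 + 2Q so Q* = 61.6667 and P* = 147.3333.
With the tax, buyers' net willingness to pay falls by 96.5: (209 - 96.5) - Q = 24 + 2Q, so Q_t = 29.5. Buyers pay P_b = 179.5; sellers receive P_s = P_b - 96.5 = 83.
CS falls from (1/2)(61.6667)(61.6667) = 1901.3889 to (1/2)(29.5)(29.5) = 435.125, a change of -1466.2639.

-1466.26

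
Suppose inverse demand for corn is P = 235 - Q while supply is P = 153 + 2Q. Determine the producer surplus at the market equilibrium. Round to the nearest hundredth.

Setting demand equal to supply, 82 = 3Q, so Q* = 27.3333 and P* = 207.6667.
PS is the area between P* and the supply curve from 0 to Q*: (1/2)(27.3333)(54.6667) = 747.1111.

747.11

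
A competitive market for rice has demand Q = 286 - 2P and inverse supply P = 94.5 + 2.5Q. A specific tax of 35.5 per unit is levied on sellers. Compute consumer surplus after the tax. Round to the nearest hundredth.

Rewriting demand in inverse form: P = 143 - 0.5Q.
Pre-tax equilibrium: 143 - 0.5Q = 94.5 + 2.5Q gives Q* = 16.1667, P* = 134.9167.
With the tax, sellers need 35.5 more per unit: 143 - 0.5Q = 94.5 + 2.5Q + 35.5, so Q_t = 4.3333. Buyers pay P_b = 140.8333; sellers receive P_s = P_b - 35.5 = 105.3333.
CS = (1/2)(Q_t)(143 - P_b) = (1/2)(4.3333)(2.1667) = 4.6944.

4.69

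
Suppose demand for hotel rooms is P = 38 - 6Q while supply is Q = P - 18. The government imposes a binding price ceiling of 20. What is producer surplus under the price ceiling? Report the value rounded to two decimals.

Rewriting supply in inverse form: P = 18 + Q.
Free-market equilibrium: 38 - 6Q = 18 + Q gives Q* = 2.8571, P* = 20.8571.
At P = 20, sellers supply (20 - 18)/1 = 2 while buyers want more, so the quantity traded is 2 at price 20.
PS is the triangle above supply below 20: (1/2)(2)(20 - 18) = 2.

2.00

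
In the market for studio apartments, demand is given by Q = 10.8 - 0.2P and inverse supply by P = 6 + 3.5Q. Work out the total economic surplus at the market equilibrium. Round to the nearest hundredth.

135.53

Rewriting demand in inverse form: P = 54 - 5Q.
Equilibrium: 54 - 5Q = 6 + 3.5Q, so Q* = 5.6471 and P* = 25.7647.
Total surplus is the full triangle between the curves from 0 to Q*: (1/2)(5.6471)(54 - 6) = 135.5294.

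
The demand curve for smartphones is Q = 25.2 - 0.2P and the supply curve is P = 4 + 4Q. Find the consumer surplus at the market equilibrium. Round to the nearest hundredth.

459.38

Rewriting demand in inverse form: P = 126 - 5Q.
Set 126 - 5Q = 4 + 4Q, which gives 122 = 9Q, so Q* = 13.5556 and P* = 126 - 5(13.5556) = 58.2222.
The demand choke price is 126, so CS = (1/2)(Q*)(126 - P*) = (1/2)(13.5556)(67.7778) = 459.3827.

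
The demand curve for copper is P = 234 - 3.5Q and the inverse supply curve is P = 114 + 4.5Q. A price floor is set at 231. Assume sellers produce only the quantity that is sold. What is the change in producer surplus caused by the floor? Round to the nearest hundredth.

-407.62

Without the control, 234 - 3.5Q = 114 + 4.5Q so Q* = 15 and P* = 181.5.
At the floor price 231, quantity demanded is (234 - 231)/3.5 = 0.8571; demand is the short side, so Q = 0.8571 trades at P = 231.
PS goes from (1/2)(15)(67.5) = 506.25 to 98.6327 (computed as (231 - 114)(0.8571) - (1/2)(4.5)(0.8571)^2), a change of -407.6173.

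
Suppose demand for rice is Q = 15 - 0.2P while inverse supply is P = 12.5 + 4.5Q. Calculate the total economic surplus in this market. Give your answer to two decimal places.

Rewriting demand in inverse form: P = 75 - 5Q.
Setting demand equal to supply, 62.5 = 9.5Q, so Q* = 6.5789 and P* = 42.1053.
CS = (1/2)(6.5789)(32.8947) = 108.2064 and PS = (1/2)(6.5789)(29.6053) = 97.3857, so total surplus = 205.5921.

205.59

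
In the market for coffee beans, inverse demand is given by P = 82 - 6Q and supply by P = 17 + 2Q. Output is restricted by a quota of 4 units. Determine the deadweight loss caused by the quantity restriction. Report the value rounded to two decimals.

68.06

Unrestricted equilibrium: Q* = (82 - 17)/(6 + 2) = 8.125.
At Q = 4 the demand price is 82 - 6(4) = 58 and the supply price is 17 + 2(4) = 25.
DWL = (1/2)(gap between curves at 4) x (Q* - 4) = (1/2)(33)(4.125) = 68.0625.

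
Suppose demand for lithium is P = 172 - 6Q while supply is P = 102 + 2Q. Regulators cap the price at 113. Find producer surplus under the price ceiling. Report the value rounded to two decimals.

Free-market equilibrium: 172 - 6Q = 102 + 2Q gives Q* = 8.75, P* = 119.5.
At P = 113, sellers supply (113 - 102)/2 = 5.5 while buyers want more, so the quantity traded is 5.5 at price 113.
PS is the triangle above supply below 113: (1/2)(5.5)(113 - 102) = 30.25.

30.25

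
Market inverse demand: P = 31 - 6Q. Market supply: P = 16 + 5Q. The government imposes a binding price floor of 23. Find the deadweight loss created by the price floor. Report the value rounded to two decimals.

0.01

Without the control, 31 - 6Q = 16 + 5Q so Q* = 1.3636 and P* = 22.8182.
At the floor price 23, quantity demanded is (31 - 23)/6 = 1.3333; demand is the short side, so Q = 1.3333 trades at P = 23.
The lost-trades triangle has base Q* - 1.3333 = 0.0303 and height equal to the gap between the curves at Q = 1.3333, which is 23 - 22.6667 = 0.3333. DWL = (1/2)(0.0303)(0.3333) = 0.0051.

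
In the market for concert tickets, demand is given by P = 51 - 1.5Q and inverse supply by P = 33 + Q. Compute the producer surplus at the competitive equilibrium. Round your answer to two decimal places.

Setting demand equal to supply, 18 = 2.5Q, so Q* = 7.2 and P* = 40.2.
Producer surplus is the triangle above supply below P*: (1/2)(7.2)(40.2 - 33) = (1/2)(7.2)(7.2) = 25.92.

25.92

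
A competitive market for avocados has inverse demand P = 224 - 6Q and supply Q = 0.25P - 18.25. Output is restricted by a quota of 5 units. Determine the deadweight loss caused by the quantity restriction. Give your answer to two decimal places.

510.05

Rewriting supply in inverse form: P = 73 + 4Q.
Without the quota, 224 - 6Q = 73 + 4Q gives Q* = 15.1.
At Q = 5 the demand price is 224 - 6(5) = 194 and the supply price is 73 + 4(5) = 93.
Deadweight loss is the triangle between the curves from 5 to 15.1: (1/2)(194 - 93)(15.1 - 5) = 510.05.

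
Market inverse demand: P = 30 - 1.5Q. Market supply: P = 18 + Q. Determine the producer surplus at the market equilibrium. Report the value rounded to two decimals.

11.52

Set 30 - 1.5Q = 18 + Q, which gives 12 = 2.5Q, so Q* = 4.8 and P* = 30 - 1.5(4.8) = 22.8.
PS is the area between P* and the supply curve from 0 to Q*: (1/2)(4.8)(4.8) = 11.52.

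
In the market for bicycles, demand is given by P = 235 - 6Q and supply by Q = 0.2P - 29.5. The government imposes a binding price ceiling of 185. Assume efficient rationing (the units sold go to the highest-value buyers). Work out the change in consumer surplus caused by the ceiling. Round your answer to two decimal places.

16.43

Rewriting supply in inverse form: P = 147.5 + 5Q.
Free-market equilibrium: 235 - 6Q = 147.5 + 5Q gives Q* = 7.9545, P* = 187.2727.
At the ceiling price 185, quantity supplied is (185 - 147.5)/5 = 7.5; supply is the short side, so Q = 7.5 trades at P = 185.
CS goes from (1/2)(7.9545)(47.7273) = 189.8244 to 206.25 (computed as (235 - 185)(7.5) - (1/2)(6)(7.5)^2), a change of 16.4256.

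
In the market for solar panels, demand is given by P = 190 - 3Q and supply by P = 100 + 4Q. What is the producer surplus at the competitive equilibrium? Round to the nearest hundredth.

330.61

Setting demand equal to supply, 90 = 7Q, so Q* = 12.8571 and P* = 151.4286.
Producer surplus is the triangle above supply below P*: (1/2)(12.8571)(151.4286 - 100) = (1/2)(12.8571)(51.4286) = 330.6122.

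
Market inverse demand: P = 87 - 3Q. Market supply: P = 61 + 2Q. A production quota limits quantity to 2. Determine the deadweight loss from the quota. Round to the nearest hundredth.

Unrestricted equilibrium: Q* = (87 - 61)/(3 + 2) = 5.2.
At Q = 2 the demand price is 87 - 3(2) = 81 and the supply price is 61 + 2(2) = 65.
Deadweight loss is the triangle between the curves from 2 to 5.2: (1/2)(81 - 65)(5.2 - 2) = 25.6.

25.60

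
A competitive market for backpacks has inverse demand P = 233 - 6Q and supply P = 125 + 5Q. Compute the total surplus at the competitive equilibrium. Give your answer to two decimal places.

530.18

Equilibrium: 233 - 6Q = 125 + 5Q, so Q* = 9.8182 and P* = 174.0909.
CS = (1/2)(9.8182)(58.9091) = 289.1901 and PS = (1/2)(9.8182)(49.0909) = 240.9917, so total surplus = 530.1818.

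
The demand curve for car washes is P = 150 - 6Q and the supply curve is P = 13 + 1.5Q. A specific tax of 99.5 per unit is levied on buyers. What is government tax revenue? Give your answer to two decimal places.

497.50

Pre-tax equilibrium: 150 - 6Q = 13 + 1.5Q gives Q* = 18.2667, P* = 40.4.
With the tax, buyers' net willingness to pay falls by 99.5: (150 - 99.5) - 6Q = 13 + 1.5Q, so Q_t = 5. Buyers pay P_b = 120; sellers receive P_s = P_b - 99.5 = 20.5.
Revenue is the tax times quantity traded: 99.5 x 5 = 497.5.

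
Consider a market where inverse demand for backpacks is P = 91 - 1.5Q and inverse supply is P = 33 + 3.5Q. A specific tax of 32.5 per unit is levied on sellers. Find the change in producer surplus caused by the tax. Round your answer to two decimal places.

-189.96

Without the tax, 91 - 1.5Q = 33 + 3.5Q so Q* = 11.6 and P* = 73.6.
A tax on sellers shifts supply up by 32.5: 91 - 1.5Q = 33 + 3.5Q + 32.5, so Q_t = 5.1. Buyers pay P_b = 83.35; sellers receive P_s = P_b - 32.5 = 50.85.
PS falls from (1/2)(11.6)(40.6) = 235.48 to (1/2)(5.1)(17.85) = 45.5175, a change of -189.9625.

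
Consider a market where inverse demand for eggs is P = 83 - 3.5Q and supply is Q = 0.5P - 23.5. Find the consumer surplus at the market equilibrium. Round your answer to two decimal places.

74.98

Rewriting supply in inverse form: P = 47 + 2Q.
Set 83 - 3.5Q = 47 + 2Q, which gives 36 = 5.5Q, so Q* = 6.5455 and P* = 83 - 3.5(6.5455) = 60.0909.
The demand choke price is 83, so CS = (1/2)(Q*)(83 - P*) = (1/2)(6.5455)(22.9091) = 74.9752.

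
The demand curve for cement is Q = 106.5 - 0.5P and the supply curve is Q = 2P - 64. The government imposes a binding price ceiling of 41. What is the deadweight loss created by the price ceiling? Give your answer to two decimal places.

3699.20

Rewriting demand in inverse form: P = 213 - 2Q.
Rewriting supply in inverse form: P = 32 + 0.5Q.
Free-market equilibrium: 213 - 2Q = 32 + 0.5Q gives Q* = 72.4, P* = 68.2.
At P = 41, sellers supply (41 - 32)/0.5 = 18 while buyers want more, so the quantity traded is 18 at price 41.
At Q = 18 the demand price is 177 and the supply price is 41. Deadweight loss is the triangle between the curves from 18 to 72.4: (1/2)(177 - 41)(72.4 - 18) = 3699.2.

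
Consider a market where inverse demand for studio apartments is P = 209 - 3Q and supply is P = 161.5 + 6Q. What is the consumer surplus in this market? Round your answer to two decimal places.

Set 209 - 3Q = 161.5 + 6Q, which gives 47.5 = 9Q, so Q* = 5.2778 and P* = 209 - 3(5.2778) = 193.1667.
CS is the area between the demand curve and P* from 0 to Q*: (1/2)(5.2778)(15.8333) = 41.7824.

41.78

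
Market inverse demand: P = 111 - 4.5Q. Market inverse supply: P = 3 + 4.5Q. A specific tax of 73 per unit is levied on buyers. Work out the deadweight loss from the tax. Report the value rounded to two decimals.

Pre-tax equilibrium: 111 - 4.5Q = 3 + 4.5Q gives Q* = 12, P* = 57.
A tax on buyers shifts demand down by 73: (111 - 73) - 4.5Q = 3 + 4.5Q, so Q_t = 3.8889. Buyers pay P_b = 93.5; sellers receive P_s = P_b - 73 = 20.5.
The welfare triangle lost has base Q* - Q_t = 8.1111 and height t = 73, so DWL = (1/2)(8.1111)(73) = 296.0556.

296.06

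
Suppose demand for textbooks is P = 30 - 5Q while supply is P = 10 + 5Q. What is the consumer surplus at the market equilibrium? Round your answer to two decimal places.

10.00

Set 30 - 5Q = 10 + 5Q, which gives 20 = 10Q, so Q* = 2 and P* = 30 - 5(2) = 20.
CS is the area between the demand curve and P* from 0 to Q*: (1/2)(2)(10) = 10.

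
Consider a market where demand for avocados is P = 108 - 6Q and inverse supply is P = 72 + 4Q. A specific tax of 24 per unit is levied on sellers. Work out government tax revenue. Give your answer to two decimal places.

28.80

Pre-tax equilibrium: 108 - 6Q = 72 + 4Q gives Q* = 3.6, P* = 86.4.
A tax on sellers shifts supply up by 24: 108 - 6Q = 72 + 4Q + 24, so Q_t = 1.2. Buyers pay P_b = 100.8; sellers receive P_s = P_b - 24 = 76.8.
Revenue is the tax times quantity traded: 24 x 1.2 = 28.8.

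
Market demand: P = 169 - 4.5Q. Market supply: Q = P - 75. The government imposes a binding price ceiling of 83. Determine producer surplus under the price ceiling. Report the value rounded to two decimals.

Rewriting supply in inverse form: P = 75 + Q.
Free-market equilibrium: 169 - 4.5Q = 75 + Q gives Q* = 17.0909, P* = 92.0909.
At the ceiling price 83, quantity supplied is (83 - 75)/1 = 8; supply is the short side, so Q = 8 trades at P = 83.
PS is the triangle above supply below 83: (1/2)(8)(83 - 75) = 32.

32.00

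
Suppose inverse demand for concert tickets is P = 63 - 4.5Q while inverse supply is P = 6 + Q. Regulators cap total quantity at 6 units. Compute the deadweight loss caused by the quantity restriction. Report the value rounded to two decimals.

Without the quota, 63 - 4.5Q = 6 + Q gives Q* = 10.3636.
At Q = 6 the demand price is 63 - 4.5(6) = 36 and the supply price is 6 + (6) = 12.
DWL = (1/2)(gap between curves at 6) x (Q* - 6) = (1/2)(24)(4.3636) = 52.3636.

52.36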